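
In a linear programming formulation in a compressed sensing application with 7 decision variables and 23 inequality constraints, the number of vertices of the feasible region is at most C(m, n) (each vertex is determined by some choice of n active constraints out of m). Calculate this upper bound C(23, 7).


Each vertex corresponds to some choice of n active constraints out of m, so the number of vertices is at most C(m, n) = m! / (n!(m-n)!).
m = 23, n = 7
Numerator: 23 * 22 * 21 * 20 * 19 * 18 * 17
Denominator: 7! = 5040
C(23, 7) = 245157


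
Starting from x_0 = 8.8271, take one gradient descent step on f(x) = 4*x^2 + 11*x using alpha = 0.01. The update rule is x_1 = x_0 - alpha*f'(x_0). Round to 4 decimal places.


We compute the gradient at x_0 and apply the update.
f'(x) = 8*x + 11
f'(8.8271) = 8*8.8271 + 11 = 81.6168
x_1 = 8.8271 - 0.01*81.6168 = 8.0109


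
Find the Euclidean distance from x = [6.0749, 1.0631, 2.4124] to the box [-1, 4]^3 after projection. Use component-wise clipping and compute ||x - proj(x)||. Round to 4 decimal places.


Project each component onto [-1, 4].
clip(6.0749) = 4.0, clip(1.0631) = 1.0631, clip(2.4124) = 2.4124
Projection = [4.0, 1.0631, 2.4124]
Squared diffs: [4.3052, 0.0, 0.0]
Distance = sqrt(4.3052) = 2.0749


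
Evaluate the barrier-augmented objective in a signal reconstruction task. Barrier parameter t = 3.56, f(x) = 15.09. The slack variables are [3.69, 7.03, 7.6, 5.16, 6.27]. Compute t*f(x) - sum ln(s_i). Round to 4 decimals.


Step 1: Compute log-barrier.
ln values: [1.3056, 1.9502, 2.0281, 1.6409, 1.8358]
phi = -(1.3056 + 1.9502 + 2.0281 + 1.6409 + 1.8358) = -8.7607
Step 2: Compute augmented objective.
t*f(x) = 3.56*15.09 = 53.7204
Total = 53.7204 - 8.7607 = 44.9597


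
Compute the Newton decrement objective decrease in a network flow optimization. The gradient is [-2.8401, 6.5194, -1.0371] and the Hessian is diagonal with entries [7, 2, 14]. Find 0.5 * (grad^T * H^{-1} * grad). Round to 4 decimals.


Step 1: H is diagonal, so H^(-1) * g = [-0.4057, 3.2597, -0.0741].
Step 2: g^T H^(-1) g = sum_i g_i^2 / H_ii
  = (-2.8401)^2/7 + (6.5194)^2/2 + (-1.0371)^2/14
  = 1.1523 + 21.2513 + 0.0768 = 22.4804
Step 3: Objective decrease = 0.5 * g^T H^(-1) g = 11.2402


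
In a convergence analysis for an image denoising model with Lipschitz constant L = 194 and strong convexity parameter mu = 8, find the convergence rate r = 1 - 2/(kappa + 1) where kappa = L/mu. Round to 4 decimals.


Step 1: Compute the condition number.
kappa = L/mu = 194/8 = 24.25
Step 2: Compute the convergence rate.
r = 1 - 2/(kappa + 1) = 1 - 2*mu/(L + mu) = (L - mu)/(L + mu) = 186/202 = 0.9208


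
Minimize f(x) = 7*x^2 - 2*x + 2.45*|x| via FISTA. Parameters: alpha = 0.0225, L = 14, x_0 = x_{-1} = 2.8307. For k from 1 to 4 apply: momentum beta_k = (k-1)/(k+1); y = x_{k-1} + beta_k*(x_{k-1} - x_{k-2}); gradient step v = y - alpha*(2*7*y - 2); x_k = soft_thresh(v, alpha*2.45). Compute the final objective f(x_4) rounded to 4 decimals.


FISTA on f(x) = 7*x^2 - 2*x + 2.45*|x|
L = 14, alpha = 0.0225
Iteration 1: beta = 0.0, y = 2.8307 + 0.0*(2.8307 - 2.8307) = 2.8307
  grad(y) = 37.6298, v = y - alpha*grad = 1.984
  prox(v) = soft_thresh(1.984, 0.0551) = 1.9289
Iteration 2: beta = 0.3333, y = 1.9289 + 0.3333*(1.9289 - 2.8307) = 1.6283
  grad(y) = 20.7963, v = y - alpha*grad = 1.1604
  prox(v) = soft_thresh(1.1604, 0.0551) = 1.1053
Iteration 3: beta = 0.5, y = 1.1053 + 0.5*(1.1053 - 1.9289) = 0.6934
  grad(y) = 7.7082, v = y - alpha*grad = 0.52
  prox(v) = soft_thresh(0.52, 0.0551) = 0.4649
Iteration 4: beta = 0.6, y = 0.4649 + 0.6*(0.4649 - 1.1053) = 0.0807
  grad(y) = -0.8708, v = y - alpha*grad = 0.1002
  prox(v) = soft_thresh(0.1002, 0.0551) = 0.0451
f(x_4) = 7*0.0451^2 - 2*0.0451 + 2.45*|0.0451| = 0.0346


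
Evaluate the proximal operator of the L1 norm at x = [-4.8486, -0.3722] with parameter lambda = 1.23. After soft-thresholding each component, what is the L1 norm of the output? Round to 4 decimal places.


Soft-thresholding with lambda = 1.23:
prox(-4.8486) = sign(-4.8486)*max(|-4.8486| - 1.23, 0) = -3.6186
prox(-0.3722) = sign(-0.3722)*max(|-0.3722| - 1.23, 0) = 0.0
prox(x) = [-3.6186, 0.0]
||prox(x)||_1 = 3.6186 + 0.0 = 3.6186


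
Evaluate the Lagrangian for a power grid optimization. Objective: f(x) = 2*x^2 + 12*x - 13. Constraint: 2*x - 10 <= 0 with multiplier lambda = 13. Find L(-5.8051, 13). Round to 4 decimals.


Step 1: Evaluate f(x).
f(-5.8051) = 2*(-5.8051)^2 + 12*(-5.8051) - 13 = -15.2628
Step 2: Evaluate g(x).
g(-5.8051) = 2*-5.8051 - 10 = -21.6102
Step 3: Compute Lagrangian.
L = -15.2628 + 13*-21.6102 = -296.1954


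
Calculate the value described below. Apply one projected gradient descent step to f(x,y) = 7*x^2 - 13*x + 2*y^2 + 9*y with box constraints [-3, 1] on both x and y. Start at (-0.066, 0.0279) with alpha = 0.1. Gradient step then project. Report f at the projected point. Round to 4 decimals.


Step 1: Compute gradient at (-0.066, 0.0279).
grad_x = 2*7*-0.066 - 13 = -13.924
grad_y = 2*2*0.0279 + 9 = 9.1116
Step 2: Gradient step.
x_raw = -0.066 - 0.1*-13.924 = 1.3264
y_raw = 0.0279 - 0.1*9.1116 = -0.8833
Step 3: Project onto [-3, 1].
x_proj = clip(1.3264) = 1.0
y_proj = clip(-0.8833) = -0.8833
Step 4: Evaluate f.
f(1.0, -0.8833) = -12.389


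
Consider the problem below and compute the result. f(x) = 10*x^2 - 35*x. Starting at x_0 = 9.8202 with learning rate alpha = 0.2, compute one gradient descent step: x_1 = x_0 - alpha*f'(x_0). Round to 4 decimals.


We compute the gradient at x_0 and apply the update.
f'(x) = 20*x - 35
f'(9.8202) = 20*9.8202 - 35 = 161.404
x_1 = 9.8202 - 0.2*161.404 = -22.4606


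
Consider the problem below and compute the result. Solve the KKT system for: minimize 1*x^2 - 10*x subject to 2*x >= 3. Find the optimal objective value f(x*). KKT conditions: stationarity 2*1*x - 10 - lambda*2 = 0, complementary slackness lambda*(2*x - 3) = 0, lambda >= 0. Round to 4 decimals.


Step 1: Try lambda = 0 (constraint inactive).
Stationarity: 2*1*x - 10 = 0
x* = 10/(2*1) = 5.0
Check constraint: 2*5.0 = 10.0 >= 3 -- satisfied.
Step 2: Compute optimal value.
f(x*) = 1*5.0^2 - 10*5.0 = -25.0


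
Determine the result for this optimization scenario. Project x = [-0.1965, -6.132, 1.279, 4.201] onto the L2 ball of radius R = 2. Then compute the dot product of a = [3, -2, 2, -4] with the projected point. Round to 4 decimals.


Step 1: Compute ||x|| (intermediates to 6 decimals).
||x|| = sqrt((-0.1965)^2 + (-6.132)^2 + 1.279^2 + 4.201^2) = 7.544818
Step 2: Project.
Since ||x|| > R, scale = R/||x|| = 2/7.544818 = 0.265083, proj(x) = scale * x
proj(x) = [-0.052089, -1.625489, 0.339041, 1.113614]
Step 3: Dot product.
a^T * proj(x) = 3*(-0.052089) - 2*(-1.625489) + 2*0.339041 - 4*1.113614 = -0.6817


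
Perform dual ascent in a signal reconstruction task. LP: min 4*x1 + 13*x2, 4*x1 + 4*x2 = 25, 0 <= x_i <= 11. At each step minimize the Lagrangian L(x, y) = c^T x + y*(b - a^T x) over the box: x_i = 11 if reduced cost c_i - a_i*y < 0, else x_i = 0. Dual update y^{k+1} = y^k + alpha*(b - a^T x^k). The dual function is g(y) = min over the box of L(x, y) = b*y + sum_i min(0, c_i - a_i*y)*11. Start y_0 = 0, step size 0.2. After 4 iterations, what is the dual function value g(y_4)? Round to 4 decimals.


Dual ascent for LP: min 4*x1 + 13*x2, 4*x1 + 4*x2 = 25, 0 <= x_i <= 11
Step 1: y^k = 0.0, reduced costs: (4.0, 13.0)
  x^k = (0.0, 0.0), subgradient = b - a^T x = 25.0
  y^{k+1} = 0.0 + 0.2*25.0 = 5.0
Step 2: y^k = 5.0, reduced costs: (-16.0, -7.0)
  x^k = (11.0, 11.0), subgradient = b - a^T x = -63.0
  y^{k+1} = 5.0 + 0.2*-63.0 = -7.6
Step 3: y^k = -7.6, reduced costs: (34.4, 43.4)
  x^k = (0.0, 0.0), subgradient = b - a^T x = 25.0
  y^{k+1} = -7.6 + 0.2*25.0 = -2.6
Step 4: y^k = -2.6, reduced costs: (14.4, 23.4)
  x^k = (0.0, 0.0), subgradient = b - a^T x = 25.0
  y^{k+1} = -2.6 + 0.2*25.0 = 2.4
Dual objective at y_4 = 2.4: reduced costs (-5.6, 3.4), box minimizer x = (11.0, 0.0)
g(y_4) = b*y + (c1 - a1*y)*x1 + (c2 - a2*y)*x2 = 25*2.4 + (-5.6)*11.0 + 3.4*0.0 = 60.0 - 61.6 + 0.0 = -1.6


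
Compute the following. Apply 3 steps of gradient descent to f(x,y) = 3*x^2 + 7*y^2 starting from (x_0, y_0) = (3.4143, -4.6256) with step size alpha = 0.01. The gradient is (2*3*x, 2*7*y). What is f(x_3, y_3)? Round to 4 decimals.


Gradient descent on f(x,y) = 3*x^2 + 7*y^2.
Starting point: (3.4143, -4.6256), alpha = 0.01
Step 1: grad_x = 2*3*3.4143 = 20.4858, grad_y = 2*7*-4.6256 = -64.7584
  x_1 = 3.4143 - 0.01*20.4858 = 3.2094
  y_1 = -4.6256 - 0.01*-64.7584 = -3.978
Step 2: grad_x = 2*3*3.2094 = 19.2567, grad_y = 2*7*-3.978 = -55.6922
  x_2 = 3.2094 - 0.01*19.2567 = 3.0169
  y_2 = -3.978 - 0.01*-55.6922 = -3.4211
Step 3: grad_x = 2*3*3.0169 = 18.1013, grad_y = 2*7*-3.4211 = -47.8953
  x_3 = 3.0169 - 0.01*18.1013 = 2.8359
  y_3 = -3.4211 - 0.01*-47.8953 = -2.9421
f(2.8359, -2.9421) = 3*2.8359^2 + 7*(-2.9421)^2 = 84.7197


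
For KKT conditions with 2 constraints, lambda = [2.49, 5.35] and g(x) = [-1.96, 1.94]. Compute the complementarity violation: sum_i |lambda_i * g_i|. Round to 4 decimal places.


KKT complementary slackness check:
lambda_1 * g_1 = 2.49 * -1.96 = -4.8804
lambda_2 * g_2 = 5.35 * 1.94 = 10.379
Total violation = 4.8804 + 10.379 = 15.2594


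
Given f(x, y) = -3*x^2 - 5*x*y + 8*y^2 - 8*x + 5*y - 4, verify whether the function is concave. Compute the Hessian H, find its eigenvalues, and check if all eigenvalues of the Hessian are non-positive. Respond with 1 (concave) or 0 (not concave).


The Hessian of f(x,y) = -3*x^2 - 5*x*y + 8*y^2 - 8*x + 5*y - 4 is:
H = [[-6, -5], [-5, 16]]
Trace = -6 + 16 = 10
Determinant = -6*16 - (-5)^2 = -121
Discriminant = (10)^2 - 4*-121 = 584.0
Eigenvalues: lambda_1 = -7.083, lambda_2 = 17.083
The function is not concave.

0


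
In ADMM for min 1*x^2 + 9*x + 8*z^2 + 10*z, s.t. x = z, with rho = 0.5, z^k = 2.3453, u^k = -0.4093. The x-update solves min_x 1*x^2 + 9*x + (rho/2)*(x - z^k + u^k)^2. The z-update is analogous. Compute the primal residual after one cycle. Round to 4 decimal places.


ADMM iteration with rho = 0.5, z^k = 2.3453, u^k = -0.4093
Step 1: x-update.
Minimize 1*x^2 + 9*x + (0.5/2)*(x - 2.3453 - 0.4093)^2
FOC: (2*1 + 0.5)*x = -9 + 0.5*(2.3453 + 0.4093)
x^{k+1} = -3.0491
Step 2: z-update.
Minimize 8*z^2 + 10*z + (0.5/2)*(-3.0491 - z - 0.4093)^2
FOC: (2*8 + 0.5)*z = -10 + 0.5*(-3.0491 - 0.4093)
z^{k+1} = -0.7109
Step 3: u-update.
u^{k+1} = -0.4093 - 3.0491 + 0.7109 = -2.7475
Step 4: Primal residual = |-3.0491 + 0.7109| = 2.3382


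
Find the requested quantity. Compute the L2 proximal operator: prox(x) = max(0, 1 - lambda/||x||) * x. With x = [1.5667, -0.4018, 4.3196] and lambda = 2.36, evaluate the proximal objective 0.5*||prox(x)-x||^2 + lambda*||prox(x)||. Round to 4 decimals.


Step 1: Compute ||x||.
||x|| = 4.6125
Step 2: Compute scaling factor.
scale = max(0, 1 - 2.36/4.6125) = 0.4883
Step 3: prox(x) = [0.7651, -0.1962, 2.1095]
||prox(x)|| = 2.2525
Step 4: Proximal objective.
0.5*||prox-x||^2 = 2.7848
lambda*||prox|| = 5.3159
Total = 8.1006


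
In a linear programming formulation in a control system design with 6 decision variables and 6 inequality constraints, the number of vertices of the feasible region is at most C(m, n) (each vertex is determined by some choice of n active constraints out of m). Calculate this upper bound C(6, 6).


Each vertex corresponds to some choice of n active constraints out of m, so the number of vertices is at most C(m, n) = m! / (n!(m-n)!).
m = 6, n = 6
Numerator: 6 * 5 * 4 * 3 * 2 * 1
Denominator: 6! = 720
C(6, 6) = 1


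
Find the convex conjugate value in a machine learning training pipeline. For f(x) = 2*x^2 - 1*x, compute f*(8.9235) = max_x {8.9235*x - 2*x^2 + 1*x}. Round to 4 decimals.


f*(y) = sup_x {y*x - a*x^2 - b*x} = sup_x {(y-b)*x - a*x^2}
FOC: (y - b) - 2a*x = 0 => x* = (y - b)/(2a)
x* = (8.9235 + 1)/(2*2) = 2.4809
f*(8.9235) = (y-b)^2/(4a) = (8.9235 + 1)^2/(4*2)
= 98.4759/8 = 12.3095


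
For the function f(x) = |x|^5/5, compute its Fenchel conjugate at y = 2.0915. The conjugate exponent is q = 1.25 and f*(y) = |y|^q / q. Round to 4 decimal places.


The conjugate exponent q satisfies 1/p + 1/q = 1.
p = 5, so q = 5/(5 - 1) = 1.25
|y|^q = 2.0915^1.25 = 2.5152
f*(2.0915) = 2.5152 / 1.25 = 2.0122


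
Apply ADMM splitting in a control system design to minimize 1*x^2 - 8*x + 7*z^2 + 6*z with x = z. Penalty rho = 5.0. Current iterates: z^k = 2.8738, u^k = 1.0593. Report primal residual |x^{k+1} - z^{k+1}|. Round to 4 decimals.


ADMM iteration with rho = 5.0, z^k = 2.8738, u^k = 1.0593
Step 1: x-update.
Minimize 1*x^2 - 8*x + (5.0/2)*(x - 2.8738 + 1.0593)^2
FOC: (2*1 + 5.0)*x = 8 + 5.0*(2.8738 - 1.0593)
x^{k+1} = 2.4389
Step 2: z-update.
Minimize 7*z^2 + 6*z + (5.0/2)*(2.4389 - z + 1.0593)^2
FOC: (2*7 + 5.0)*z = -6 + 5.0*(2.4389 + 1.0593)
z^{k+1} = 0.6048
Step 3: u-update.
u^{k+1} = 1.0593 + 2.4389 - 0.6048 = 2.8934
Step 4: Primal residual = |2.4389 - 0.6048| = 1.8341


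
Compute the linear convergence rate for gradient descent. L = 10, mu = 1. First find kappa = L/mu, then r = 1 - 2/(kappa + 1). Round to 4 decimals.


Step 1: Compute the condition number.
kappa = L/mu = 10/1 = 10.0
Step 2: Compute the convergence rate.
r = 1 - 2/(kappa + 1) = 1 - 2*mu/(L + mu) = (L - mu)/(L + mu) = 9/11 = 0.8182


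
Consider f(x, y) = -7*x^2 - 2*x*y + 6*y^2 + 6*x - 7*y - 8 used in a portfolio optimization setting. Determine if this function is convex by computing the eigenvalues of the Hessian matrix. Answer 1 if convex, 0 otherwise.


The Hessian of f(x,y) = -7*x^2 - 2*x*y + 6*y^2 + 6*x - 7*y - 8 is:
H = [[-14, -2], [-2, 12]]
Trace = -14 + 12 = -2
Determinant = -14*12 - (-2)^2 = -172
Discriminant = (-2)^2 - 4*-172 = 692.0
Eigenvalues: lambda_1 = -14.1529, lambda_2 = 12.1529
The function is not convex.

0


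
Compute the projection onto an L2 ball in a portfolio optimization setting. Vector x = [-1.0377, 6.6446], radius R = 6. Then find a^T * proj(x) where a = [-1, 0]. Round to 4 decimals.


Step 1: Compute ||x|| (intermediates to 6 decimals).
||x|| = sqrt((-1.0377)^2 + 6.6446^2) = 6.725142
Step 2: Project.
Since ||x|| > R, scale = R/||x|| = 6/6.725142 = 0.892174, proj(x) = scale * x
proj(x) = [-0.925809, 5.928139]
Step 3: Dot product.
a^T * proj(x) = -1*(-0.925809) + 0*5.928139 = 0.9258


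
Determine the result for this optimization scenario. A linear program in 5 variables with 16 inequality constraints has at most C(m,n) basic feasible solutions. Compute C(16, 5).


Each vertex corresponds to some choice of n active constraints out of m, so the number of vertices is at most C(m, n) = m! / (n!(m-n)!).
m = 16, n = 5
Numerator: 16 * 15 * 14 * 13 * 12
Denominator: 5! = 120
C(16, 5) = 4368


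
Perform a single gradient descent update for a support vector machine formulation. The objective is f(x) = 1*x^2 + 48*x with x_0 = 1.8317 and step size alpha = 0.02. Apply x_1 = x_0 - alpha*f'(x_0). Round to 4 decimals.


We compute the gradient at x_0 and apply the update.
f'(x) = 2*x + 48
f'(1.8317) = 2*1.8317 + 48 = 51.6634
x_1 = 1.8317 - 0.02*51.6634 = 0.7984


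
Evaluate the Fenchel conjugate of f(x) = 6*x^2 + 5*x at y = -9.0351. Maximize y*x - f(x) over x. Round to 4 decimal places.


f*(y) = sup_x {y*x - a*x^2 - b*x} = sup_x {(y-b)*x - a*x^2}
FOC: (y - b) - 2a*x = 0 => x* = (y - b)/(2a)
x* = (-9.0351 - 5)/(2*6) = -1.1696
f*(-9.0351) = (y-b)^2/(4a) = (-9.0351 - 5)^2/(4*6)
= 196.984/24 = 8.2077


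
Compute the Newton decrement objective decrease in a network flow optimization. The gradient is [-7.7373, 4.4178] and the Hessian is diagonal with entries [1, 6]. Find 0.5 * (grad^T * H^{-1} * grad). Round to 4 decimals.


Step 1: H is diagonal, so H^(-1) * g = [-7.7373, 0.7363].
Step 2: g^T H^(-1) g = sum_i g_i^2 / H_ii
  = (-7.7373)^2/1 + (4.4178)^2/6
  = 59.8658 + 3.2528 = 63.1186
Step 3: Objective decrease = 0.5 * g^T H^(-1) g = 31.5593


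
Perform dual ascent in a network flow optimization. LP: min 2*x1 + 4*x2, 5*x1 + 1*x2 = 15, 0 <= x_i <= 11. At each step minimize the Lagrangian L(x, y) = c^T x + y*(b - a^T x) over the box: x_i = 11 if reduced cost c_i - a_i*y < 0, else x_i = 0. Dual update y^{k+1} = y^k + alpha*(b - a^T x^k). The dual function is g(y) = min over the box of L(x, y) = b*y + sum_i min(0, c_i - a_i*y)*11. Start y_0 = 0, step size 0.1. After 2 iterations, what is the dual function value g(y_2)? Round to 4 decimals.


Dual ascent for LP: min 2*x1 + 4*x2, 5*x1 + 1*x2 = 15, 0 <= x_i <= 11
Step 1: y^k = 0.0, reduced costs: (2.0, 4.0)
  x^k = (0.0, 0.0), subgradient = b - a^T x = 15.0
  y^{k+1} = 0.0 + 0.1*15.0 = 1.5
Step 2: y^k = 1.5, reduced costs: (-5.5, 2.5)
  x^k = (11.0, 0.0), subgradient = b - a^T x = -40.0
  y^{k+1} = 1.5 + 0.1*-40.0 = -2.5
Dual objective at y_2 = -2.5: reduced costs (14.5, 6.5), box minimizer x = (0.0, 0.0)
g(y_2) = b*y + (c1 - a1*y)*x1 + (c2 - a2*y)*x2 = 15*(-2.5) + 14.5*0.0 + 6.5*0.0 = -37.5 + 0.0 + 0.0 = -37.5


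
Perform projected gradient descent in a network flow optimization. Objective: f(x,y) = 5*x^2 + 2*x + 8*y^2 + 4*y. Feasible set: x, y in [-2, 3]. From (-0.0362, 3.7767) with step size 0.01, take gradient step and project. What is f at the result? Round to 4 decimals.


Step 1: Compute gradient at (-0.0362, 3.7767).
grad_x = 2*5*-0.0362 + 2 = 1.638
grad_y = 2*8*3.7767 + 4 = 64.4272
Step 2: Gradient step.
x_raw = -0.0362 - 0.01*1.638 = -0.0526
y_raw = 3.7767 - 0.01*64.4272 = 3.1324
Step 3: Project onto [-2, 3].
x_proj = clip(-0.0526) = -0.0526
y_proj = clip(3.1324) = 3.0
Step 4: Evaluate f.
f(-0.0526, 3.0) = 83.9087


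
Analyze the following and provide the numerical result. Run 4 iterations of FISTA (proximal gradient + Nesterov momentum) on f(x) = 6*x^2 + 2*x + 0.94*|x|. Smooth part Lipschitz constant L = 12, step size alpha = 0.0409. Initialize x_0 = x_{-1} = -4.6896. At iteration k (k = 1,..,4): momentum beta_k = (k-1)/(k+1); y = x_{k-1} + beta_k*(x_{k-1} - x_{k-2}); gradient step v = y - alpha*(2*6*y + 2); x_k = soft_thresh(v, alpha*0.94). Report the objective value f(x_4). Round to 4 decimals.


FISTA on f(x) = 6*x^2 + 2*x + 0.94*|x|
L = 12, alpha = 0.0409
Iteration 1: beta = 0.0, y = -4.6896 + 0.0*(-4.6896 + 4.6896) = -4.6896
  grad(y) = -54.2752, v = y - alpha*grad = -2.4697
  prox(v) = soft_thresh(-2.4697, 0.0384) = -2.4313
Iteration 2: beta = 0.3333, y = -2.4313 + 0.3333*(-2.4313 + 4.6896) = -1.6785
  grad(y) = -18.1424, v = y - alpha*grad = -0.9365
  prox(v) = soft_thresh(-0.9365, 0.0384) = -0.8981
Iteration 3: beta = 0.5, y = -0.8981 + 0.5*(-0.8981 + 2.4313) = -0.1314
  grad(y) = 0.4227, v = y - alpha*grad = -0.1487
  prox(v) = soft_thresh(-0.1487, 0.0384) = -0.1103
Iteration 4: beta = 0.6, y = -0.1103 + 0.6*(-0.1103 + 0.8981) = 0.3624
  grad(y) = 6.3486, v = y - alpha*grad = 0.1027
  prox(v) = soft_thresh(0.1027, 0.0384) = 0.0643
f(x_4) = 6*0.0643^2 + 2*0.0643 + 0.94*|0.0643| = 0.2138


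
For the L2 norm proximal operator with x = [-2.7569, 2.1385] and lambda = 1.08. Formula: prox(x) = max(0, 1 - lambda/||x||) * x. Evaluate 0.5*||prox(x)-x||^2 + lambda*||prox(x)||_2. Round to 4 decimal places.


Step 1: Compute ||x||.
||x|| = 3.4891
Step 2: Compute scaling factor.
scale = max(0, 1 - 1.08/3.4891) = 0.6905
Step 3: prox(x) = [-1.9035, 1.4766]
||prox(x)|| = 2.4091
Step 4: Proximal objective.
0.5*||prox-x||^2 = 0.5832
lambda*||prox|| = 2.6018
Total = 3.185


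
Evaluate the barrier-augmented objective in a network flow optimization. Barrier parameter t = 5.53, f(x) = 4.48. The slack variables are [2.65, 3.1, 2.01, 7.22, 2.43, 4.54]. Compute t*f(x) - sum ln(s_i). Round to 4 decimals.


Step 1: Compute log-barrier.
ln values: [0.9746, 1.1314, 0.6981, 1.9769, 0.8879, 1.5129]
phi = -(0.9746 + 1.1314 + 0.6981 + 1.9769 + 0.8879 + 1.5129) = -7.1818
Step 2: Compute augmented objective.
t*f(x) = 5.53*4.48 = 24.7744
Total = 24.7744 - 7.1818 = 17.5926


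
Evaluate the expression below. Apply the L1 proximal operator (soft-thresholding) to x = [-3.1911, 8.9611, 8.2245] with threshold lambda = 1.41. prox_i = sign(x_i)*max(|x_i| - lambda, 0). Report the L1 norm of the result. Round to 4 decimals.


Soft-thresholding with lambda = 1.41:
prox(-3.1911) = sign(-3.1911)*max(|-3.1911| - 1.41, 0) = -1.7811
prox(8.9611) = sign(8.9611)*max(|8.9611| - 1.41, 0) = 7.5511
prox(8.2245) = sign(8.2245)*max(|8.2245| - 1.41, 0) = 6.8145
prox(x) = [-1.7811, 7.5511, 6.8145]
||prox(x)||_1 = 1.7811 + 7.5511 + 6.8145 = 16.1467


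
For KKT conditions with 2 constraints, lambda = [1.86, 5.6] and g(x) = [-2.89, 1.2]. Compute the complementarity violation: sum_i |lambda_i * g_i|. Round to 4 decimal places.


KKT complementary slackness check:
lambda_1 * g_1 = 1.86 * -2.89 = -5.3754
lambda_2 * g_2 = 5.6 * 1.2 = 6.72
Total violation = 5.3754 + 6.72 = 12.0954


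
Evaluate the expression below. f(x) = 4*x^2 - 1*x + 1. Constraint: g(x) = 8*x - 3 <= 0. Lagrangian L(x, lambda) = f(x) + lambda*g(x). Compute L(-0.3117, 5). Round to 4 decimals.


Step 1: Evaluate f(x).
f(-0.3117) = 4*(-0.3117)^2 - 1*(-0.3117) + 1 = 1.7003
Step 2: Evaluate g(x).
g(-0.3117) = 8*-0.3117 - 3 = -5.4936
Step 3: Compute Lagrangian.
L = 1.7003 + 5*-5.4936 = -25.7677


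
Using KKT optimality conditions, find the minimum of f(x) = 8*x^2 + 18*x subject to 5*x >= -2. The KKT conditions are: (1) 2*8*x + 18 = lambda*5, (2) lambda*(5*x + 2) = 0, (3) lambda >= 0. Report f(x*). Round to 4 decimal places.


Step 1: Try lambda = 0 (constraint inactive).
x_unc = -18/(2*8) = -1.125
Check: 5*-1.125 = -5.625 < -2 -- violated!
Step 2: Constraint must be active: 5*x = -2
x* = -2/5 = -0.4
lambda = (2*8*(-0.4) + 18)/5 = 2.32
Step 3: Compute optimal value.
f(x*) = 8*(-0.4)^2 + 18*(-0.4) = -5.92


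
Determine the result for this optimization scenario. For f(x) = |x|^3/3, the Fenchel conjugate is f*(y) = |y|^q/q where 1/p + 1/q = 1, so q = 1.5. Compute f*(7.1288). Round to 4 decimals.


The conjugate exponent q satisfies 1/p + 1/q = 1.
p = 3, so q = 3/(3 - 1) = 1.5
|y|^q = 7.1288^1.5 = 19.0338
f*(7.1288) = 19.0338 / 1.5 = 12.6892


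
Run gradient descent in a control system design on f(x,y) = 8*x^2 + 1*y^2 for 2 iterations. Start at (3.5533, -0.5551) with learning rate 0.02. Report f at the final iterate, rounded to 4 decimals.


Gradient descent on f(x,y) = 8*x^2 + 1*y^2.
Starting point: (3.5533, -0.5551), alpha = 0.02
Step 1: grad_x = 2*8*3.5533 = 56.8528, grad_y = 2*1*-0.5551 = -1.1102
  x_1 = 3.5533 - 0.02*56.8528 = 2.4162
  y_1 = -0.5551 - 0.02*-1.1102 = -0.5329
Step 2: grad_x = 2*8*2.4162 = 38.6599, grad_y = 2*1*-0.5329 = -1.0658
  x_2 = 2.4162 - 0.02*38.6599 = 1.643
  y_2 = -0.5329 - 0.02*-1.0658 = -0.5116
f(1.643, -0.5116) = 8*1.643^2 + 1*(-0.5116)^2 = 21.8585


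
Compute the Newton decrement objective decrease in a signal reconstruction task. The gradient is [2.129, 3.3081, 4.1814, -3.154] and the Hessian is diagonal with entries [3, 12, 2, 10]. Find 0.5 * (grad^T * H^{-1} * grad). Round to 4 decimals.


Step 1: H is diagonal, so H^(-1) * g = [0.7097, 0.2757, 2.0907, -0.3154].
Step 2: g^T H^(-1) g = sum_i g_i^2 / H_ii
  = (2.129)^2/3 + (3.3081)^2/12 + (4.1814)^2/2 + (-3.154)^2/10
  = 1.5109 + 0.912 + 8.7421 + 0.9948 = 12.1597
Step 3: Objective decrease = 0.5 * g^T H^(-1) g = 6.0798


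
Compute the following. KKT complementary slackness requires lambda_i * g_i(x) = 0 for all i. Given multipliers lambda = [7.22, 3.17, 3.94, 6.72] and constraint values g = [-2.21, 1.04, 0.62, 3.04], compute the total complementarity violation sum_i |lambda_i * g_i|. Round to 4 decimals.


KKT complementary slackness check:
lambda_1 * g_1 = 7.22 * -2.21 = -15.9562
lambda_2 * g_2 = 3.17 * 1.04 = 3.2968
lambda_3 * g_3 = 3.94 * 0.62 = 2.4428
lambda_4 * g_4 = 6.72 * 3.04 = 20.4288
Total violation = 15.9562 + 3.2968 + 2.4428 + 20.4288 = 42.1246


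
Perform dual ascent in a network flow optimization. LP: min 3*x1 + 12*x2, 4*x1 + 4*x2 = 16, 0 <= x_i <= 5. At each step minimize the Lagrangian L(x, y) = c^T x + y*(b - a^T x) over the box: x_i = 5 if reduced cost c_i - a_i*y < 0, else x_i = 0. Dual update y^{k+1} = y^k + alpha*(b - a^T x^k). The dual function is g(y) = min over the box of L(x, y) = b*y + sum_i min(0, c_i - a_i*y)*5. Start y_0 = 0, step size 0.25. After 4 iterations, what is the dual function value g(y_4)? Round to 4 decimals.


Dual ascent for LP: min 3*x1 + 12*x2, 4*x1 + 4*x2 = 16, 0 <= x_i <= 5
Step 1: y^k = 0.0, reduced costs: (3.0, 12.0)
  x^k = (0.0, 0.0), subgradient = b - a^T x = 16.0
  y^{k+1} = 0.0 + 0.25*16.0 = 4.0
Step 2: y^k = 4.0, reduced costs: (-13.0, -4.0)
  x^k = (5.0, 5.0), subgradient = b - a^T x = -24.0
  y^{k+1} = 4.0 + 0.25*-24.0 = -2.0
Step 3: y^k = -2.0, reduced costs: (11.0, 20.0)
  x^k = (0.0, 0.0), subgradient = b - a^T x = 16.0
  y^{k+1} = -2.0 + 0.25*16.0 = 2.0
Step 4: y^k = 2.0, reduced costs: (-5.0, 4.0)
  x^k = (5.0, 0.0), subgradient = b - a^T x = -4.0
  y^{k+1} = 2.0 + 0.25*-4.0 = 1.0
Dual objective at y_4 = 1.0: reduced costs (-1.0, 8.0), box minimizer x = (5.0, 0.0)
g(y_4) = b*y + (c1 - a1*y)*x1 + (c2 - a2*y)*x2 = 16*1.0 + (-1.0)*5.0 + 8.0*0.0 = 16.0 - 5.0 + 0.0 = 11.0


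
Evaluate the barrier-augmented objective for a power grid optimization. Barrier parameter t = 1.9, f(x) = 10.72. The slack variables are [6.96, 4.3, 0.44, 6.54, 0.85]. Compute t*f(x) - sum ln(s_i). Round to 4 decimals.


Step 1: Compute log-barrier.
ln values: [1.9402, 1.4586, -0.821, 1.8779, -0.1625]
phi = -(1.9402 + 1.4586 - 0.821 + 1.8779 - 0.1625) = -4.2932
Step 2: Compute augmented objective.
t*f(x) = 1.9*10.72 = 20.368
Total = 20.368 - 4.2932 = 16.0748


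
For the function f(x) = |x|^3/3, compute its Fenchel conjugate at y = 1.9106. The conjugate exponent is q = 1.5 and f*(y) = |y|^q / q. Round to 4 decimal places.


The conjugate exponent q satisfies 1/p + 1/q = 1.
p = 3, so q = 3/(3 - 1) = 1.5
|y|^q = 1.9106^1.5 = 2.6409
f*(1.9106) = 2.6409 / 1.5 = 1.7606


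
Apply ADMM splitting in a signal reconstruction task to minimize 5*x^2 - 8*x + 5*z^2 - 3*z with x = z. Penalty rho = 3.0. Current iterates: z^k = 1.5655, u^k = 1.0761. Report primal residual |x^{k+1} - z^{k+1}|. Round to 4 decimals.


ADMM iteration with rho = 3.0, z^k = 1.5655, u^k = 1.0761
Step 1: x-update.
Minimize 5*x^2 - 8*x + (3.0/2)*(x - 1.5655 + 1.0761)^2
FOC: (2*5 + 3.0)*x = 8 + 3.0*(1.5655 - 1.0761)
x^{k+1} = 0.7283
Step 2: z-update.
Minimize 5*z^2 - 3*z + (3.0/2)*(0.7283 - z + 1.0761)^2
FOC: (2*5 + 3.0)*z = 3 + 3.0*(0.7283 + 1.0761)
z^{k+1} = 0.6472
Step 3: u-update.
u^{k+1} = 1.0761 + 0.7283 - 0.6472 = 1.1572
Step 4: Primal residual = |0.7283 - 0.6472| = 0.0811


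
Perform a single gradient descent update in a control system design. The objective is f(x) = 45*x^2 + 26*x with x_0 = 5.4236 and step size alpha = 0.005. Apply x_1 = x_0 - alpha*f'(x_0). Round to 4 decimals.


We compute the gradient at x_0 and apply the update.
f'(x) = 90*x + 26
f'(5.4236) = 90*5.4236 + 26 = 514.124
x_1 = 5.4236 - 0.005*514.124 = 2.853


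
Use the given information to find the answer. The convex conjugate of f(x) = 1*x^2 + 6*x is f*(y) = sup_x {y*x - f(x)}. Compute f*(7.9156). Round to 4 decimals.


f*(y) = sup_x {y*x - a*x^2 - b*x} = sup_x {(y-b)*x - a*x^2}
FOC: (y - b) - 2a*x = 0 => x* = (y - b)/(2a)
x* = (7.9156 - 6)/(2*1) = 0.9578
f*(7.9156) = (y-b)^2/(4a) = (7.9156 - 6)^2/(4*1)
= 3.6695/4 = 0.9174


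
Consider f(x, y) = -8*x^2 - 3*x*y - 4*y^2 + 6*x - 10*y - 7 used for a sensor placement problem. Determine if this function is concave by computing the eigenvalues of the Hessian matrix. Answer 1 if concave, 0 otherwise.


The Hessian of f(x,y) = -8*x^2 - 3*x*y - 4*y^2 + 6*x - 10*y - 7 is:
H = [[-16, -3], [-3, -8]]
Trace = -16 - 8 = -24
Determinant = -16*-8 - (-3)^2 = 119
Discriminant = (-24)^2 - 4*119 = 100.0
Eigenvalues: lambda_1 = -17.0, lambda_2 = -7.0
The function is concave.

1


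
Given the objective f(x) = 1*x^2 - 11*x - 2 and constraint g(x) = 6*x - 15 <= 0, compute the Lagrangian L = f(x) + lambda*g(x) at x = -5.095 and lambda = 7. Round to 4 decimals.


Step 1: Evaluate f(x).
f(-5.095) = 1*(-5.095)^2 - 11*(-5.095) - 2 = 80.004
Step 2: Evaluate g(x).
g(-5.095) = 6*-5.095 - 15 = -45.57
Step 3: Compute Lagrangian.
L = 80.004 + 7*-45.57 = -238.986


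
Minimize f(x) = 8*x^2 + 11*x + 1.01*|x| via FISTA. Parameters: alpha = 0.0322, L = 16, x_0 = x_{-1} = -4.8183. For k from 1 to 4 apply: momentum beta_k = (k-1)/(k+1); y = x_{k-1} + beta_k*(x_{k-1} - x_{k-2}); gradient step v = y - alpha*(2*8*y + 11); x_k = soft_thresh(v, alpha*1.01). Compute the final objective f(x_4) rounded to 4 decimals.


FISTA on f(x) = 8*x^2 + 11*x + 1.01*|x|
L = 16, alpha = 0.0322
Iteration 1: beta = 0.0, y = -4.8183 + 0.0*(-4.8183 + 4.8183) = -4.8183
  grad(y) = -66.0928, v = y - alpha*grad = -2.6901
  prox(v) = soft_thresh(-2.6901, 0.0325) = -2.6576
Iteration 2: beta = 0.3333, y = -2.6576 + 0.3333*(-2.6576 + 4.8183) = -1.9374
  grad(y) = -19.9976, v = y - alpha*grad = -1.2934
  prox(v) = soft_thresh(-1.2934, 0.0325) = -1.2609
Iteration 3: beta = 0.5, y = -1.2609 + 0.5*(-1.2609 + 2.6576) = -0.5626
  grad(y) = 1.999, v = y - alpha*grad = -0.6269
  prox(v) = soft_thresh(-0.6269, 0.0325) = -0.5944
Iteration 4: beta = 0.6, y = -0.5944 + 0.6*(-0.5944 + 1.2609) = -0.1945
  grad(y) = 7.8878, v = y - alpha*grad = -0.4485
  prox(v) = soft_thresh(-0.4485, 0.0325) = -0.416
f(x_4) = 8*(-0.416)^2 + 11*(-0.416) + 1.01*|-0.416| = -2.7713


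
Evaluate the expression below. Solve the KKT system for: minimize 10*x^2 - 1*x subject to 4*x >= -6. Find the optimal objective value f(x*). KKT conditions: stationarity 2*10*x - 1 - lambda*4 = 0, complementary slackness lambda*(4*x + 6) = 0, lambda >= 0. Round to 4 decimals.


Step 1: Try lambda = 0 (constraint inactive).
Stationarity: 2*10*x - 1 = 0
x* = 1/(2*10) = 0.05
Check constraint: 4*0.05 = 0.2 >= -6 -- satisfied.
Step 2: Compute optimal value.
f(x*) = 10*0.05^2 - 1*0.05 = -0.025


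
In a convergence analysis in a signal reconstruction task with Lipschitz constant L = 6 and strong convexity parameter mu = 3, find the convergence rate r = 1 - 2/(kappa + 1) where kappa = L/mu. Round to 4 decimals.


Step 1: Compute the condition number.
kappa = L/mu = 6/3 = 2.0
Step 2: Compute the convergence rate.
r = 1 - 2/(kappa + 1) = 1 - 2*mu/(L + mu) = (L - mu)/(L + mu) = 3/9 = 0.3333


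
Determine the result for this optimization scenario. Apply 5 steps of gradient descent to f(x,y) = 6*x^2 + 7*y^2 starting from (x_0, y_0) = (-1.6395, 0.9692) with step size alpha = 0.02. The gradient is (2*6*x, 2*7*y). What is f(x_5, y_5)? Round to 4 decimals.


Gradient descent on f(x,y) = 6*x^2 + 7*y^2.
Starting point: (-1.6395, 0.9692), alpha = 0.02
Step 1: grad_x = 2*6*-1.6395 = -19.674, grad_y = 2*7*0.9692 = 13.5688
  x_1 = -1.6395 - 0.02*-19.674 = -1.246
  y_1 = 0.9692 - 0.02*13.5688 = 0.6978
Step 2: grad_x = 2*6*-1.246 = -14.9522, grad_y = 2*7*0.6978 = 9.7695
  x_2 = -1.246 - 0.02*-14.9522 = -0.947
  y_2 = 0.6978 - 0.02*9.7695 = 0.5024
Step 3: grad_x = 2*6*-0.947 = -11.3637, grad_y = 2*7*0.5024 = 7.0341
  x_3 = -0.947 - 0.02*-11.3637 = -0.7197
  y_3 = 0.5024 - 0.02*7.0341 = 0.3618
Step 4: grad_x = 2*6*-0.7197 = -8.6364, grad_y = 2*7*0.3618 = 5.0645
  x_4 = -0.7197 - 0.02*-8.6364 = -0.547
  y_4 = 0.3618 - 0.02*5.0645 = 0.2605
Step 5: grad_x = 2*6*-0.547 = -6.5637, grad_y = 2*7*0.2605 = 3.6465
  x_5 = -0.547 - 0.02*-6.5637 = -0.4157
  y_5 = 0.2605 - 0.02*3.6465 = 0.1875
f(-0.4157, 0.1875) = 6*(-0.4157)^2 + 7*0.1875^2 = 1.283


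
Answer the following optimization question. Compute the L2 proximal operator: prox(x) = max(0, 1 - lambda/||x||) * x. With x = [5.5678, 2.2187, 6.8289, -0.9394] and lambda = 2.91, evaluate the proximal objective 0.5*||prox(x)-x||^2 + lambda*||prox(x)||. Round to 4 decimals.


Step 1: Compute ||x||.
||x|| = 9.1345
Step 2: Compute scaling factor.
scale = max(0, 1 - 2.91/9.1345) = 0.6814
Step 3: prox(x) = [3.7941, 1.5119, 4.6534, -0.6401]
||prox(x)|| = 6.2245
Step 4: Proximal objective.
0.5*||prox-x||^2 = 4.2341
lambda*||prox|| = 18.1133
Total = 22.3474


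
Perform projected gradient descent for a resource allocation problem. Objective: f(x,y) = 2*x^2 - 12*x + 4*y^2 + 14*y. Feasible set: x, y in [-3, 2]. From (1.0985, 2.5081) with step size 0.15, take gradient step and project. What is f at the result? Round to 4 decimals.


Step 1: Compute gradient at (1.0985, 2.5081).
grad_x = 2*2*1.0985 - 12 = -7.606
grad_y = 2*4*2.5081 + 14 = 34.0648
Step 2: Gradient step.
x_raw = 1.0985 - 0.15*-7.606 = 2.2394
y_raw = 2.5081 - 0.15*34.0648 = -2.6016
Step 3: Project onto [-3, 2].
x_proj = clip(2.2394) = 2.0
y_proj = clip(-2.6016) = -2.6016
Step 4: Evaluate f.
f(2.0, -2.6016) = -25.349


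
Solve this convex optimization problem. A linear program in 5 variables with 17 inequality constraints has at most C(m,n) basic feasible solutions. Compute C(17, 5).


Each vertex corresponds to some choice of n active constraints out of m, so the number of vertices is at most C(m, n) = m! / (n!(m-n)!).
m = 17, n = 5
Numerator: 17 * 16 * 15 * 14 * 13
Denominator: 5! = 120
C(17, 5) = 6188


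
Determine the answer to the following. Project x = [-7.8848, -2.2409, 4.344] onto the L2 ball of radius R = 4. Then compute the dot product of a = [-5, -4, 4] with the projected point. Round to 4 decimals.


Step 1: Compute ||x|| (intermediates to 6 decimals).
||x|| = sqrt((-7.8848)^2 + (-2.2409)^2 + 4.344^2) = 9.276963
Step 2: Project.
Since ||x|| > R, scale = R/||x|| = 4/9.276963 = 0.431176, proj(x) = scale * x
proj(x) = [-3.399737, -0.966222, 1.873029]
Step 3: Dot product.
a^T * proj(x) = -5*(-3.399737) - 4*(-0.966222) + 4*1.873029 = 28.3557


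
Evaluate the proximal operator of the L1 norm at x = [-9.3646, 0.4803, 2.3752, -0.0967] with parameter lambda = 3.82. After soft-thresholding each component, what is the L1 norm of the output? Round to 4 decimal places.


Soft-thresholding with lambda = 3.82:
prox(-9.3646) = sign(-9.3646)*max(|-9.3646| - 3.82, 0) = -5.5446
prox(0.4803) = sign(0.4803)*max(|0.4803| - 3.82, 0) = 0.0
prox(2.3752) = sign(2.3752)*max(|2.3752| - 3.82, 0) = 0.0
prox(-0.0967) = sign(-0.0967)*max(|-0.0967| - 3.82, 0) = 0.0
prox(x) = [-5.5446, 0.0, 0.0, 0.0]
||prox(x)||_1 = 5.5446 + 0.0 + 0.0 + 0.0 = 5.5446


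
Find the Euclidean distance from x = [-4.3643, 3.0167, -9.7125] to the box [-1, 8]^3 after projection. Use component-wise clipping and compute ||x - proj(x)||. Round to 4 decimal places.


Project each component onto [-1, 8].
clip(-4.3643) = -1.0, clip(3.0167) = 3.0167, clip(-9.7125) = -1.0
Projection = [-1.0, 3.0167, -1.0]
Squared diffs: [11.3185, 0.0, 75.9077]
Distance = sqrt(87.2262) = 9.3395


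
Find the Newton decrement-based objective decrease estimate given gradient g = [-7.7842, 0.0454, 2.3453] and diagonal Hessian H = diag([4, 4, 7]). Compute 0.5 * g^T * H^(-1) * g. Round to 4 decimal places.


Step 1: H is diagonal, so H^(-1) * g = [-1.9461, 0.0114, 0.335].
Step 2: g^T H^(-1) g = sum_i g_i^2 / H_ii
  = (-7.7842)^2/4 + (0.0454)^2/4 + (2.3453)^2/7
  = 15.1484 + 0.0005 + 0.7858 = 15.9347
Step 3: Objective decrease = 0.5 * g^T H^(-1) g = 7.9674


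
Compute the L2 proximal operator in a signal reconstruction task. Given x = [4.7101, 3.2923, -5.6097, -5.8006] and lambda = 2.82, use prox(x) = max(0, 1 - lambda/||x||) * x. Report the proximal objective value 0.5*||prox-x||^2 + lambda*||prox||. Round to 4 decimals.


Step 1: Compute ||x||.
||x|| = 9.9066
Step 2: Compute scaling factor.
scale = max(0, 1 - 2.82/9.9066) = 0.7153
Step 3: prox(x) = [3.3693, 2.3551, -4.0128, -4.1494]
||prox(x)|| = 7.0866
Step 4: Proximal objective.
0.5*||prox-x||^2 = 3.9762
lambda*||prox|| = 19.9842
Total = 23.9603


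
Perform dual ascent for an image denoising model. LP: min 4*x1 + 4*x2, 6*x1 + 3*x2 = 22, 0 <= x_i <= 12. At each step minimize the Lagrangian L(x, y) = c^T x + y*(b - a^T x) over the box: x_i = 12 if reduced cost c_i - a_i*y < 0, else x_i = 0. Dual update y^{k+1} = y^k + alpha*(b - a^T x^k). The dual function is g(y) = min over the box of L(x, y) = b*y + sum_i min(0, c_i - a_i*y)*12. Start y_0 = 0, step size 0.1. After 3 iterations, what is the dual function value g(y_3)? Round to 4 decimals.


Dual ascent for LP: min 4*x1 + 4*x2, 6*x1 + 3*x2 = 22, 0 <= x_i <= 12
Step 1: y^k = 0.0, reduced costs: (4.0, 4.0)
  x^k = (0.0, 0.0), subgradient = b - a^T x = 22.0
  y^{k+1} = 0.0 + 0.1*22.0 = 2.2
Step 2: y^k = 2.2, reduced costs: (-9.2, -2.6)
  x^k = (12.0, 12.0), subgradient = b - a^T x = -86.0
  y^{k+1} = 2.2 + 0.1*-86.0 = -6.4
Step 3: y^k = -6.4, reduced costs: (42.4, 23.2)
  x^k = (0.0, 0.0), subgradient = b - a^T x = 22.0
  y^{k+1} = -6.4 + 0.1*22.0 = -4.2
Dual objective at y_3 = -4.2: reduced costs (29.2, 16.6), box minimizer x = (0.0, 0.0)
g(y_3) = b*y + (c1 - a1*y)*x1 + (c2 - a2*y)*x2 = 22*(-4.2) + 29.2*0.0 + 16.6*0.0 = -92.4 + 0.0 + 0.0 = -92.4


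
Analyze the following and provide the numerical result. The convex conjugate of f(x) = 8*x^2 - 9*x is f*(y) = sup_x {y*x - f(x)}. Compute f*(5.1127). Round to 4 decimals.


f*(y) = sup_x {y*x - a*x^2 - b*x} = sup_x {(y-b)*x - a*x^2}
FOC: (y - b) - 2a*x = 0 => x* = (y - b)/(2a)
x* = (5.1127 + 9)/(2*8) = 0.882
f*(5.1127) = (y-b)^2/(4a) = (5.1127 + 9)^2/(4*8)
= 199.1683/32 = 6.224


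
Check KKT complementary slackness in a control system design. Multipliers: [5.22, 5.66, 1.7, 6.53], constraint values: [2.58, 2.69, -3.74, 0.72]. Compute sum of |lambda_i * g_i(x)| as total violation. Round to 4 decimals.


KKT complementary slackness check:
lambda_1 * g_1 = 5.22 * 2.58 = 13.4676
lambda_2 * g_2 = 5.66 * 2.69 = 15.2254
lambda_3 * g_3 = 1.7 * -3.74 = -6.358
lambda_4 * g_4 = 6.53 * 0.72 = 4.7016
Total violation = 13.4676 + 15.2254 + 6.358 + 4.7016 = 39.7526


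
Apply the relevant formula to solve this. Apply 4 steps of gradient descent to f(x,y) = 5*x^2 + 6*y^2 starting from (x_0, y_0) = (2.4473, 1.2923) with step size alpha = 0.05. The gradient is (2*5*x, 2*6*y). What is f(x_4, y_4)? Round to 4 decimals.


Gradient descent on f(x,y) = 5*x^2 + 6*y^2.
Starting point: (2.4473, 1.2923), alpha = 0.05
Step 1: grad_x = 2*5*2.4473 = 24.473, grad_y = 2*6*1.2923 = 15.5076
  x_1 = 2.4473 - 0.05*24.473 = 1.2237
  y_1 = 1.2923 - 0.05*15.5076 = 0.5169
Step 2: grad_x = 2*5*1.2237 = 12.2365, grad_y = 2*6*0.5169 = 6.203
  x_2 = 1.2237 - 0.05*12.2365 = 0.6118
  y_2 = 0.5169 - 0.05*6.203 = 0.2068
Step 3: grad_x = 2*5*0.6118 = 6.1183, grad_y = 2*6*0.2068 = 2.4812
  x_3 = 0.6118 - 0.05*6.1183 = 0.3059
  y_3 = 0.2068 - 0.05*2.4812 = 0.0827
Step 4: grad_x = 2*5*0.3059 = 3.0591, grad_y = 2*6*0.0827 = 0.9925
  x_4 = 0.3059 - 0.05*3.0591 = 0.153
  y_4 = 0.0827 - 0.05*0.9925 = 0.0331
f(0.153, 0.0331) = 5*0.153^2 + 6*0.0331^2 = 0.1235


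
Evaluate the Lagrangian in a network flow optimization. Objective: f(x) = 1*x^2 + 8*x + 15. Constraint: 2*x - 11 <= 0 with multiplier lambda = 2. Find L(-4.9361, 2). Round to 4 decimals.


Step 1: Evaluate f(x).
f(-4.9361) = 1*(-4.9361)^2 + 8*(-4.9361) + 15 = -0.1237
Step 2: Evaluate g(x).
g(-4.9361) = 2*-4.9361 - 11 = -20.8722
Step 3: Compute Lagrangian.
L = -0.1237 + 2*-20.8722 = -41.8681


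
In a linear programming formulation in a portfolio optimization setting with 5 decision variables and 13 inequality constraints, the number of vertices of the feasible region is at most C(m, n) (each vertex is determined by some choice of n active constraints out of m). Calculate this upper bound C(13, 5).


Each vertex corresponds to some choice of n active constraints out of m, so the number of vertices is at most C(m, n) = m! / (n!(m-n)!).
m = 13, n = 5
Numerator: 13 * 12 * 11 * 10 * 9
Denominator: 5! = 120
C(13, 5) = 1287


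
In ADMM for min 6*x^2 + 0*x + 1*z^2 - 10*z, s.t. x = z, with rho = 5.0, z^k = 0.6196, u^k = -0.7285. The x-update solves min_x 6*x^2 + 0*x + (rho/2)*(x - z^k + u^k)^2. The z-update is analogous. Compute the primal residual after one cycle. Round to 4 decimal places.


ADMM iteration with rho = 5.0, z^k = 0.6196, u^k = -0.7285
Step 1: x-update.
Minimize 6*x^2 + 0*x + (5.0/2)*(x - 0.6196 - 0.7285)^2
FOC: (2*6 + 5.0)*x = 0 + 5.0*(0.6196 + 0.7285)
x^{k+1} = 0.3965
Step 2: z-update.
Minimize 1*z^2 - 10*z + (5.0/2)*(0.3965 - z - 0.7285)^2
FOC: (2*1 + 5.0)*z = 10 + 5.0*(0.3965 - 0.7285)
z^{k+1} = 1.1914
Step 3: u-update.
u^{k+1} = -0.7285 + 0.3965 - 1.1914 = -1.5234
Step 4: Primal residual = |0.3965 - 1.1914| = 0.7949
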